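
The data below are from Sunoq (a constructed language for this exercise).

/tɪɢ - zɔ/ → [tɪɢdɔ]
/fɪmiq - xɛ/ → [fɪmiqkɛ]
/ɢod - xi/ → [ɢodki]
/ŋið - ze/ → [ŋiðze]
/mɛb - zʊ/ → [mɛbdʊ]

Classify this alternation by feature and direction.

The segment that alternates is /z/, which surfaces as [d] when adjacent to /ɢ/.
The change fricative → stop matches the manner of the preceding /ɢ/, identifying this as manner assimilation.
Place and voice are unchanged, so the assimilation is partial, not total.
The same holds elsewhere in the data: /x/ → [k] after /q/ (fricative → stop, matching a stop); /x/ → [k] after /d/ (fricative → stop, matching a stop); /z/ → [d] after /b/ (fricative → stop, matching a stop) — only manner changes, and always toward the preceding segment.
No alternation appears in [ŋiðze]: there the adjacent consonants already agree in manner (/z/ and /ð/ are both fricatives), so this form is consistent with the same rule.
The trigger is the preceding segment, so the direction is progressive (perseverative).

progressive manner assimilation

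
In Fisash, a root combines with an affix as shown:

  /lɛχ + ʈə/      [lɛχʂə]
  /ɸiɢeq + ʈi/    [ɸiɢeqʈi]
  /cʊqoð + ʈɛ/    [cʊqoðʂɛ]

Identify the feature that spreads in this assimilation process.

Underlying /ʈ/ is realised as [ʂ] next to /χ/; /χ/ itself does not change.
/ʈ/ is a stop while /χ/ is a fricative; the output [ʂ] is a fricative, matching the trigger — so the feature that spreads is manner.
The other alternating form patterns the same way: /ʈ/ → [ʂ] after /ð/ (stop → fricative, matching a fricative) — only manner changes, and always toward the preceding segment.
Nothing changes in [ɸiɢeqʈi]: there the adjacent consonants already agree in manner (/ʈ/ and /q/ are both stops), so this form is consistent with the same rule.

manner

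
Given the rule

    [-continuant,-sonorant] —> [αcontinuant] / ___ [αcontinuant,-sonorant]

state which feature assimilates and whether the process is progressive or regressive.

The shared variable α links the value of [continuant] on the target to that of the neighbouring obstruent. [continuant] distinguishes stops from fricatives — a manner-of-articulation feature — so this is manner assimilation.
Since the environment is written after the underscore, the trigger follows the target; the direction is regressive.

regressive manner assimilation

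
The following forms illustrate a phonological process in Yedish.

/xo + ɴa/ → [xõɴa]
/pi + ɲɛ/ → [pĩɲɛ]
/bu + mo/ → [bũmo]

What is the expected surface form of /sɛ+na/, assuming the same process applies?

The data show regressive nasality assimilation (vowel nasalisation): /o/ → [õ] before /ɴ/; /i/ → [ĩ] before /ɲ/; /u/ → [ũ] before /m/ — a vowel is nasalised by an immediately following nasal consonant.
/ɛ/ sits next to the nasal /n/ and is therefore nasalised to [ɛ̃].

[sɛ̃na]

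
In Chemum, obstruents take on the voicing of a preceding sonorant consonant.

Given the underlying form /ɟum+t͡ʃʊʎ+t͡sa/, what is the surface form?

The rule targets /t͡ʃ/ (voiceless postalveolar affricate), which sits after the trigger /m/ (voiced).
The voiced postalveolar affricate is [d͡ʒ], so /t͡ʃ/ → [d͡ʒ].
The same rule applies at the second boundary: /t͡s/ → [d͡z] next to /ʎ/.

[ɟumd͡ʒʊʎd͡za]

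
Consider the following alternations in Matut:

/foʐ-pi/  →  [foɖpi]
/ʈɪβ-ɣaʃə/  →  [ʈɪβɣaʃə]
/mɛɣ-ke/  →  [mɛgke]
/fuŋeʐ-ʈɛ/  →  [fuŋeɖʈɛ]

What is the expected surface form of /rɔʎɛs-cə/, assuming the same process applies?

[rɔʎɛtcə]

The data show regressive manner assimilation: /ʐ/ → [ɖ] before /p/; /ɣ/ → [g] before /k/; /ʐ/ → [ɖ] before /ʈ/. In each pair only manner changes, matching the following consonant, while place and voice stay constant.
No alternation appears in [ʈɪβɣaʃə]: there the adjacent consonants already agree in manner (/β/ and /ɣ/ are both fricatives), so this form is consistent with the same rule.
/s/ is a voiceless alveolar fricative. The following trigger /c/ is a stop, so /s/ must become a stop as well.
A voiceless alveolar stop is [t], so the surface segment is [t].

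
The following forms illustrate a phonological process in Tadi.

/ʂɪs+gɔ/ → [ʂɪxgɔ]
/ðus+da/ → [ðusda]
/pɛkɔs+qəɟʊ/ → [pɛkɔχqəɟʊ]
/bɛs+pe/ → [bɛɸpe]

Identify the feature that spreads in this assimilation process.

Underlying /s/ is realised as [x] next to /g/; /g/ itself does not change.
The change alveolar → velar matches the place of the following /g/, identifying this as place assimilation.
The same holds elsewhere in the data: /s/ → [χ] before /q/ (alveolar → uvular, matching uvular); /s/ → [ɸ] before /p/ (alveolar → bilabial, matching bilabial) — only place changes, and always toward the following segment.
No alternation appears in [ðusda]: there the adjacent consonants already agree in place (/s/ and /d/ are both alveolar), so this form is consistent with the same rule.

place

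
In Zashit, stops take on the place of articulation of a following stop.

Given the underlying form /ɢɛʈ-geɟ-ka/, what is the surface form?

/ʈ/ is a voiceless retroflex stop. The following trigger /g/ is velar, so /ʈ/ must become velar as well.
Changing only its place to velar gives [k] — the voiceless velar stop.
At the second juncture, /ɟ/ likewise becomes [g] adjacent to /k/.

[ɢɛkgegka]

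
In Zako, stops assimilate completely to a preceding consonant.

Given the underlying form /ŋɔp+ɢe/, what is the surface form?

/ɢ/ is the segment targeted by the rule; it sits immediately after /p/, so it assimilates completely and surfaces as [p].

[ŋɔppe]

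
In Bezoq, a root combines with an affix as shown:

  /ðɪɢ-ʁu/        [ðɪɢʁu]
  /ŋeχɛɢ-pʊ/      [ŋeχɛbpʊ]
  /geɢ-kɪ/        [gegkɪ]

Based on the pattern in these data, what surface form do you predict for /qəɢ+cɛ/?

[qəɟcɛ]

The data show regressive place assimilation: /ɢ/ → [b] before /p/; /ɢ/ → [g] before /k/. In each pair only place changes, matching the following consonant, while manner and voice stay constant.
No alternation appears in [ðɪɢʁu]: there the adjacent consonants already agree in place (/ɢ/ and /ʁ/ are both uvular), so this form is consistent with the same rule.
/ɢ/ is a voiced uvular stop. The following trigger /c/ is palatal, so /ɢ/ must become palatal as well.
The voiced palatal stop is [ɟ], so /ɢ/ → [ɟ].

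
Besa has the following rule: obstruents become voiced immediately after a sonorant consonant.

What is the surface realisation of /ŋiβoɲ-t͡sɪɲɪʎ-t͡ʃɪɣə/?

[ŋiβoɲd͡zɪɲɪʎd͡ʒɪɣə]

/t͡s/ is a voiceless alveolar affricate. The preceding trigger /ɲ/ is voiced, so /t͡s/ must become voiced as well.
A voiced alveolar affricate is [d͡z], so the surface segment is [d͡z].
The same rule applies at the second boundary: /t͡ʃ/ → [d͡ʒ] next to /ʎ/.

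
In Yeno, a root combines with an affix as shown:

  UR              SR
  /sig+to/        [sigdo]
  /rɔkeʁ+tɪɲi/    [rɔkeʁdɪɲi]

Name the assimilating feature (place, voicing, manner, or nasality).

voicing

Comparing underlying and surface forms, /t/ → [d] is the alternation; the neighbouring /g/ is constant.
/t/ is voiceless while /g/ is voiced; the output [d] is voiced, matching the trigger — so the feature that spreads is voicing.
Checking the remaining alternation: /t/ → [d] after /ʁ/ (voiceless → voiced, matching voiced) — only voicing changes, and always toward the preceding segment.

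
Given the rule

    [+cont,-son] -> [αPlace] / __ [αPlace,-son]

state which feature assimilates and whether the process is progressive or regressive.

regressive place assimilation

The shared variable α links the value of the place features (abbreviated [Place]) on the target to the same value on the neighbouring segment, so place is the feature that assimilates.
The conditioning segment sits to the right of the focus bar, meaning the trigger follows the segment that changes — regressive assimilation.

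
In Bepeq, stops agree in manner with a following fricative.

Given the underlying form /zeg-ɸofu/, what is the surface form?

The rule targets /g/ (voiced velar stop), which sits before the trigger /ɸ/ (fricative).
Changing only its manner to fricative gives [ɣ] — the voiced velar fricative.

[zeɣɸofu]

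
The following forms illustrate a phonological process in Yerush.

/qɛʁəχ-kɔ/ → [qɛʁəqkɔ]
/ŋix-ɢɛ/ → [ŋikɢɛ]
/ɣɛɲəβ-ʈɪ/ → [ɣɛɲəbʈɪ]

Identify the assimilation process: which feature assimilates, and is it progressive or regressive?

Comparing underlying and surface forms, /χ/ → [q] is the alternation; the neighbouring /k/ is constant.
The change fricative → stop matches the manner of the following /k/, identifying this as manner assimilation.
Place and voice are unchanged, so the assimilation is partial, not total.
The same holds elsewhere in the data: /x/ → [k] before /ɢ/ (fricative → stop, matching a stop); /β/ → [b] before /ʈ/ (fricative → stop, matching a stop) — only manner changes, and always toward the following segment.
Since the segment that changes precedes the conditioning segment, the assimilation is regressive.

regressive manner assimilation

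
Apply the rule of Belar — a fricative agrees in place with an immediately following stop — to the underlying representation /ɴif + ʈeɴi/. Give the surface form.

The rule targets /f/ (voiceless labiodental fricative), which sits before the trigger /ʈ/ (retroflex).
Changing only its place to retroflex gives [ʂ] — the voiceless retroflex fricative.

[ɴiʂʈeɴi]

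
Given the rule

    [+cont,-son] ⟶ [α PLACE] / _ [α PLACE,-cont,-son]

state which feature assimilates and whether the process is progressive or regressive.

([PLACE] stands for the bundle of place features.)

The rule copies the place features (abbreviated [PLACE]) from the environment onto the target, so the assimilating feature is place.
Since the environment is written after the underscore, the trigger follows the target; the direction is regressive.

regressive place assimilation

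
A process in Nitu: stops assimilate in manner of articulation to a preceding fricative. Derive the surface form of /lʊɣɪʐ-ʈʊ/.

[lʊɣɪʐʂʊ]

The rule targets /ʈ/ (voiceless retroflex stop), which sits after the trigger /ʐ/ (fricative).
A voiceless retroflex fricative is [ʂ], so the surface segment is [ʂ].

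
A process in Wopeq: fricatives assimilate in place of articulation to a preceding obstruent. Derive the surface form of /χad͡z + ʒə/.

/ʒ/ is a voiced postalveolar fricative. The preceding trigger /d͡z/ is alveolar, so /ʒ/ must become alveolar as well.
Changing only its place to alveolar gives [z] — the voiced alveolar fricative.

[χad͡zzə]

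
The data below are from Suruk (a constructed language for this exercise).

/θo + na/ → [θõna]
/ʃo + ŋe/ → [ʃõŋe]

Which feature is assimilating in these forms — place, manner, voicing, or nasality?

nasality

The vowel /o/ surfaces as nasalised [õ] next to the following nasal /n/ — it has acquired the [+nasal] feature of its neighbour.
The other form shows the same pattern: /o/ → [õ] before /ŋ/ — each time a vowel is nasalised next to a following nasal.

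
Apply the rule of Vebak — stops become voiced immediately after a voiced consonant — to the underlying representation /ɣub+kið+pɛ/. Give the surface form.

/k/ is a voiceless velar stop. The preceding trigger /b/ is voiced, so /k/ must become voiced as well.
The voiced velar stop is [g], so /k/ → [g].
At the second juncture, /p/ likewise becomes [b] adjacent to /ð/.

[ɣubgiðbɛ]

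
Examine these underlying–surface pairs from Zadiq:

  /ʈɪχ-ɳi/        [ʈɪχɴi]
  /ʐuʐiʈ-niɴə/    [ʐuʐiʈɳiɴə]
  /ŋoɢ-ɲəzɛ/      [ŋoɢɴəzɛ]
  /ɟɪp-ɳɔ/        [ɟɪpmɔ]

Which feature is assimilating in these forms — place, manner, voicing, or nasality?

place

The segment that alternates is /ɳ/, which surfaces as [ɴ] when adjacent to /χ/.
/ɳ/ is retroflex while /χ/ is uvular; the output [ɴ] is uvular, matching the trigger — so the feature that spreads is place.
The same holds elsewhere in the data: /n/ → [ɳ] after /ʈ/ (alveolar → retroflex, matching retroflex); /ɲ/ → [ɴ] after /ɢ/ (palatal → uvular, matching uvular); /ɳ/ → [m] after /p/ (retroflex → bilabial, matching bilabial) — only place changes, and always toward the preceding segment.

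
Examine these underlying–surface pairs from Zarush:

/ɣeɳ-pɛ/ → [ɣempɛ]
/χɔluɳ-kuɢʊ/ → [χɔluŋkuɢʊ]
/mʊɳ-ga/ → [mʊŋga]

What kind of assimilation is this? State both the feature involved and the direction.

regressive place assimilation

Comparing underlying and surface forms, /ɳ/ → [m] is the alternation; the neighbouring /p/ is constant.
The change retroflex → bilabial matches the place of the following /p/, identifying this as place assimilation.
Manner and voice are unchanged, so the assimilation is partial, not total.
The same holds elsewhere in the data: /ɳ/ → [ŋ] before /k/ (retroflex → velar, matching velar); /ɳ/ → [ŋ] before /g/ (retroflex → velar, matching velar) — only place changes, and always toward the following segment.
Since the segment that changes precedes the conditioning segment, the assimilation is regressive.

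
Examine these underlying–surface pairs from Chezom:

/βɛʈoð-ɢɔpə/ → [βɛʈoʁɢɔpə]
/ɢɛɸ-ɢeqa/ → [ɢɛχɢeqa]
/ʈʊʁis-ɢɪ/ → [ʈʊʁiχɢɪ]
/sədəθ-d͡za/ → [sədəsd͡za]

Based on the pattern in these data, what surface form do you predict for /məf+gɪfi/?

[məxgɪfi]

The data show regressive place assimilation: /ð/ → [ʁ] before /ɢ/; /ɸ/ → [χ] before /ɢ/; /s/ → [χ] before /ɢ/; /θ/ → [s] before /d͡z/. In each pair only place changes, matching the following consonant, while manner and voice stay constant.
/f/ is a voiceless labiodental fricative. The following trigger /g/ is velar, so /f/ must become velar as well.
The voiceless velar fricative is [x], so /f/ → [x].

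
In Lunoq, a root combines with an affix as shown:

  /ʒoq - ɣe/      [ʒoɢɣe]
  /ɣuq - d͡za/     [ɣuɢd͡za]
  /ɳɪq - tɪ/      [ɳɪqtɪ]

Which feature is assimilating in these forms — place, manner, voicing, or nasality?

Comparing underlying and surface forms, /q/ → [ɢ] is the alternation; the neighbouring /ɣ/ is constant.
/q/ is voiceless while /ɣ/ is voiced; the output [ɢ] is voiced, matching the trigger — so the feature that spreads is voicing.
The same holds elsewhere in the data: /q/ → [ɢ] before /d͡z/ (voiceless → voiced, matching voiced) — only voicing changes, and always toward the following segment.
No alternation appears in [ɳɪqtɪ]: there the adjacent consonants already agree in voicing (/q/ and /t/ are both voiceless), so this form is consistent with the same rule.

voicing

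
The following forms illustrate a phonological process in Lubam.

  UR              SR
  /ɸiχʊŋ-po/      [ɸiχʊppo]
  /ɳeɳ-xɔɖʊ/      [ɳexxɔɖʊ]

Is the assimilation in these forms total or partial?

total assimilation

Comparing underlying and surface forms, /ŋ/ → [p] is the alternation; the neighbouring /p/ is constant.
The output [p] is identical to the trigger /p/ — every feature (place, manner, voicing) has been copied — so this is total assimilation.
The other form behaves the same way: /ɳ/ → [x] before /x/ — in each case the output is a copy of the following consonant.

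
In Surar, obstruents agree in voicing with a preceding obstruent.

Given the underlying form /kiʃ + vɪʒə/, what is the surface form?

[kiʃfɪʒə]

/v/ is a voiced labiodental fricative. The preceding trigger /ʃ/ is voiceless, so /v/ must become voiceless as well.
Changing only its voicing to voiceless gives [f] — the voiceless labiodental fricative.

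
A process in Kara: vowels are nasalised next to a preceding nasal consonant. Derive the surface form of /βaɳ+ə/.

[βaɳə̃]

/ə/ sits next to the nasal /ɳ/ and is therefore nasalised to [ə̃].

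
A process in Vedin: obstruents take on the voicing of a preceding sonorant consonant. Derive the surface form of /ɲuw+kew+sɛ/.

/k/ is a voiceless velar stop. The preceding trigger /w/ is voiced, so /k/ must become voiced as well.
A voiced velar stop is [g], so the surface segment is [g].
The same rule applies at the second boundary: /s/ → [z] next to /w/.

[ɲuwgewzɛ]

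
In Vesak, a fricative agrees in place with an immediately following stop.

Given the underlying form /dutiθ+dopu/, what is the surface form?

[dutisdopu]

The rule targets /θ/ (voiceless dental fricative), which sits before the trigger /d/ (alveolar).
Changing only its place to alveolar gives [s] — the voiceless alveolar fricative.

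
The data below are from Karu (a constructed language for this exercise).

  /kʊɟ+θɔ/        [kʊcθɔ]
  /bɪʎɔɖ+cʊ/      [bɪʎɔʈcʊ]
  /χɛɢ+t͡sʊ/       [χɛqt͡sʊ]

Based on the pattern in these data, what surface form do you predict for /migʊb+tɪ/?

[migʊptɪ]

The data show regressive voicing assimilation: /ɟ/ → [c] before /θ/; /ɖ/ → [ʈ] before /c/; /ɢ/ → [q] before /t͡s/. In each pair only voicing changes, matching the following consonant, while place and manner stay constant.
The rule targets /b/ (voiced bilabial stop), which sits before the trigger /t/ (voiceless).
A voiceless bilabial stop is [p], so the surface segment is [p].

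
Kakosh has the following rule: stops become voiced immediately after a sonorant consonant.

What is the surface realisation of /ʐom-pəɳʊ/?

[ʐombəɳʊ]

/p/ is a voiceless bilabial stop. The preceding trigger /m/ is voiced, so /p/ must become voiced as well.
Changing only its voicing to voiced gives [b] — the voiced bilabial stop.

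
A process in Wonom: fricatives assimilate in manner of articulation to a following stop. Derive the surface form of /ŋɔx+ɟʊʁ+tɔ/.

[ŋɔkɟʊɢtɔ]

/x/ is a voiceless velar fricative. The following trigger /ɟ/ is a stop, so /x/ must become a stop as well.
A voiceless velar stop is [k], so the surface segment is [k].
At the second juncture, /ʁ/ likewise becomes [ɢ] adjacent to /t/.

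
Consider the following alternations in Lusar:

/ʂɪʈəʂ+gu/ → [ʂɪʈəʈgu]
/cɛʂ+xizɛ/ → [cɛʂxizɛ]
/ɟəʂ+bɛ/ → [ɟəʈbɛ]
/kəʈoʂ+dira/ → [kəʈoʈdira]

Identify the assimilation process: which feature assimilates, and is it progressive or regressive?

regressive manner assimilation

Comparing underlying and surface forms, /ʂ/ → [ʈ] is the alternation; the neighbouring /g/ is constant.
/ʂ/ is a fricative while /g/ is a stop; the output [ʈ] is a stop, matching the trigger — so the feature that spreads is manner.
Place and voice are unchanged, so the assimilation is partial, not total.
The other alternating forms pattern the same way: /ʂ/ → [ʈ] before /b/ (fricative → stop, matching a stop); /ʂ/ → [ʈ] before /d/ (fricative → stop, matching a stop) — only manner changes, and always toward the following segment.
Nothing changes in [cɛʂxizɛ]: there the adjacent consonants already agree in manner (/ʂ/ and /x/ are both fricatives), so this form is consistent with the same rule.
The trigger is the following segment, so the direction is regressive (anticipatory).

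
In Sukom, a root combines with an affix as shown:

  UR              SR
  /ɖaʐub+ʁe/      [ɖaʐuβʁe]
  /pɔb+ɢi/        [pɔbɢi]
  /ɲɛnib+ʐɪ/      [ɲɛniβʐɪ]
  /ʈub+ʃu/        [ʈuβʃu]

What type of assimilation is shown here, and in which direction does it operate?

regressive manner assimilation

Comparing underlying and surface forms, /b/ → [β] is the alternation; the neighbouring /ʁ/ is constant.
The change stop → fricative matches the manner of the following /ʁ/, identifying this as manner assimilation.
Place and voice are unchanged, so the assimilation is partial, not total.
The same holds elsewhere in the data: /b/ → [β] before /ʐ/ (stop → fricative, matching a fricative); /b/ → [β] before /ʃ/ (stop → fricative, matching a fricative) — only manner changes, and always toward the following segment.
No alternation appears in [pɔbɢi]: there the adjacent consonants already agree in manner (/b/ and /ɢ/ are both stops), so this form is consistent with the same rule.
The trigger is the following segment, so the direction is regressive (anticipatory).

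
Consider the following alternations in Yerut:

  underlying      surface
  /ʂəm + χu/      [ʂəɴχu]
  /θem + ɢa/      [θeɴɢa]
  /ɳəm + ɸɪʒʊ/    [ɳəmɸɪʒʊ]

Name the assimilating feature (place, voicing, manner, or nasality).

place

The segment that alternates is /m/, which surfaces as [ɴ] when adjacent to /χ/.
/m/ is bilabial while /χ/ is uvular; the output [ɴ] is uvular, matching the trigger — so the feature that spreads is place.
The other alternating form patterns the same way: /m/ → [ɴ] before /ɢ/ (bilabial → uvular, matching uvular) — only place changes, and always toward the following segment.
Nothing changes in [ɳəmɸɪʒʊ]: there the adjacent consonants already agree in place (/m/ and /ɸ/ are both bilabial), so this form is consistent with the same rule.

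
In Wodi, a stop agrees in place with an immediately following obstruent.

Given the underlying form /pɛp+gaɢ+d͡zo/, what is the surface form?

[pɛkgadd͡zo]

The rule targets /p/ (voiceless bilabial stop), which sits before the trigger /g/ (velar).
The voiceless velar stop is [k], so /p/ → [k].
At the second juncture, /ɢ/ likewise becomes [d] adjacent to /d͡z/.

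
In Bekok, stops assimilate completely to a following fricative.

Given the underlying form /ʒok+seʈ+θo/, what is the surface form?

[ʒosseθθo]

/k/ is the segment targeted by the rule; it sits immediately before /s/, so it assimilates completely and surfaces as [s].
At the second juncture, /ʈ/ likewise becomes [θ] adjacent to /θ/.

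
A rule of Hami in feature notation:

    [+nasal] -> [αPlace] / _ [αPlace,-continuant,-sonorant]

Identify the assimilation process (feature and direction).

The rule copies the place features (abbreviated [Place]) from the environment onto the target, so the assimilating feature is place.
Since the environment is written after the underscore, the trigger follows the target; the direction is regressive.

regressive place assimilation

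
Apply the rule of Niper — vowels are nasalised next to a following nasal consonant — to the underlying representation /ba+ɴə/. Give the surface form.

[bãɴə]

The vowel /a/ is adjacent to the following nasal /ɴ/, so it acquires [+nasal] and surfaces as [ã].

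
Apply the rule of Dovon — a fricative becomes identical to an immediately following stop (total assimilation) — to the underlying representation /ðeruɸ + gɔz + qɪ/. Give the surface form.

/ɸ/ is the segment targeted by the rule; it sits immediately before /g/, so it assimilates completely and surfaces as [g].
At the second juncture, /z/ likewise becomes [q] adjacent to /q/.

[ðeruggɔqqɪ]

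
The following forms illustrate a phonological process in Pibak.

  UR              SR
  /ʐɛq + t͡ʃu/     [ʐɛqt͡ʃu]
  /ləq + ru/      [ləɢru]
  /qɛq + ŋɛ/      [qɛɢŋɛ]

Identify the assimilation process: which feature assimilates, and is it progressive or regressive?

Comparing underlying and surface forms, /q/ → [ɢ] is the alternation; the neighbouring /r/ is constant.
The change voiceless → voiced matches the voicing of the following /r/, identifying this as voicing assimilation.
Place and manner are unchanged, so the assimilation is partial, not total.
Checking the remaining alternation: /q/ → [ɢ] before /ŋ/ (voiceless → voiced, matching voiced) — only voicing changes, and always toward the following segment.
No alternation appears in [ʐɛqt͡ʃu]: there the adjacent consonants already agree in voicing (/q/ and /t͡ʃ/ are both voiceless), so this form is consistent with the same rule.
The trigger is the following segment, so the direction is regressive (anticipatory).

regressive voicing assimilation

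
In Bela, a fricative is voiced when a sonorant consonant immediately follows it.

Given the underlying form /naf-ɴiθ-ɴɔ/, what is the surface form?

[navɴiðɴɔ]

/f/ is a voiceless labiodental fricative. The following trigger /ɴ/ is voiced, so /f/ must become voiced as well.
Changing only its voicing to voiced gives [v] — the voiced labiodental fricative.
The same rule applies at the second boundary: /θ/ → [ð] next to /ɴ/.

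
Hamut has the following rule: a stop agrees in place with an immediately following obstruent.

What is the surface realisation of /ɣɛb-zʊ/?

The rule targets /b/ (voiced bilabial stop), which sits before the trigger /z/ (alveolar).
The voiced alveolar stop is [d], so /b/ → [d].

[ɣɛdzʊ]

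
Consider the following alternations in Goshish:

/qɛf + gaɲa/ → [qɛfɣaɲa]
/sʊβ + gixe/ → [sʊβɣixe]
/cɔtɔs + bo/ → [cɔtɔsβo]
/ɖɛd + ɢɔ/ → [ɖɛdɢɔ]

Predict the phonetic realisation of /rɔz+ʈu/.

The data show progressive manner assimilation: /g/ → [ɣ] after /f/; /g/ → [ɣ] after /β/; /b/ → [β] after /s/. In each pair only manner changes, matching the preceding consonant, while place and voice stay constant.
No alternation appears in [ɖɛdɢɔ]: there the adjacent consonants already agree in manner (/ɢ/ and /d/ are both stops), so this form is consistent with the same rule.
The rule targets /ʈ/ (voiceless retroflex stop), which sits after the trigger /z/ (fricative).
Changing only its manner to fricative gives [ʂ] — the voiceless retroflex fricative.

[rɔzʂu]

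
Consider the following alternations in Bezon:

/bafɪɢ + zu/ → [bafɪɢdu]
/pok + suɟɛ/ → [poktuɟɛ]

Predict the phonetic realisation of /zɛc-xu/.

The data show progressive manner assimilation: /z/ → [d] after /ɢ/; /s/ → [t] after /k/. In each pair only manner changes, matching the preceding consonant, while place and voice stay constant.
The rule targets /x/ (voiceless velar fricative), which sits after the trigger /c/ (stop).
Changing only its manner to stop gives [k] — the voiceless velar stop.

[zɛcku]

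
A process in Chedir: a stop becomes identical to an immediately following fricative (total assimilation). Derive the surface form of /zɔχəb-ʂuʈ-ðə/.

/b/ is the segment targeted by the rule; it sits immediately before /ʂ/, so it assimilates completely and surfaces as [ʂ].
At the second juncture, /ʈ/ likewise becomes [ð] adjacent to /ð/.

[zɔχəʂʂuððə]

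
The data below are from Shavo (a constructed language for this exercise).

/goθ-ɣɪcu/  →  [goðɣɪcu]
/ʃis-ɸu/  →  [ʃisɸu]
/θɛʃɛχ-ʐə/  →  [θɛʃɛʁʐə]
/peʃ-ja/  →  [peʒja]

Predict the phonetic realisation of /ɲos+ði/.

The data show regressive voicing assimilation: /θ/ → [ð] before /ɣ/; /χ/ → [ʁ] before /ʐ/; /ʃ/ → [ʒ] before /j/. In each pair only voicing changes, matching the following consonant, while place and manner stay constant.
No alternation appears in [ʃisɸu]: there the adjacent consonants already agree in voicing (/s/ and /ɸ/ are both voiceless), so this form is consistent with the same rule.
The rule targets /s/ (voiceless alveolar fricative), which sits before the trigger /ð/ (voiced).
A voiced alveolar fricative is [z], so the surface segment is [z].

[ɲozði]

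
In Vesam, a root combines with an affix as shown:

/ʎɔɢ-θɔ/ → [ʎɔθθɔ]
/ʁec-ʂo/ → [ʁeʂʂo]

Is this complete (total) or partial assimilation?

Comparing underlying and surface forms, /ɢ/ → [θ] is the alternation; the neighbouring /θ/ is constant.
The output [θ] is identical to the trigger /θ/ — every feature (place, manner, voicing) has been copied — so this is total assimilation.
The remaining alternation confirms this: /c/ → [ʂ] before /ʂ/ — in each case the output is a copy of the following consonant.

total assimilation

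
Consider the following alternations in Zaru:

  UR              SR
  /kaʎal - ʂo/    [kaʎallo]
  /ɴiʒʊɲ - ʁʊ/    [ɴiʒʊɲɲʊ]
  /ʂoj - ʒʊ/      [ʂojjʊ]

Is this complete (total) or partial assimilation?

The segment that alternates is /ʂ/, which surfaces as [l] when adjacent to /l/.
The output [l] is identical to the trigger /l/ — every feature (place, manner, voicing) has been copied — so this is total assimilation.
The other forms behave the same way: /ʁ/ → [ɲ] after /ɲ/; /ʒ/ → [j] after /j/ — in each case the output is a copy of the preceding consonant.

total assimilation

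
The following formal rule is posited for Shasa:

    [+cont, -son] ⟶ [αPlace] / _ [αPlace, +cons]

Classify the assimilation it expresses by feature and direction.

regressive place assimilation

The shared variable α links the value of the place features (abbreviated [Place]) on the target to the same value on the neighbouring segment, so place is the feature that assimilates.
The conditioning segment sits to the right of the focus bar, meaning the trigger follows the segment that changes — regressive assimilation.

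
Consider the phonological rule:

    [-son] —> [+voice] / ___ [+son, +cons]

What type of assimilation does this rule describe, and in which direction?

The structural change is [+voice], and the conditioning segment [+son, +cons] (a sonorant consonant) is itself voiced, so the target comes to share the voicing of its neighbour — voicing assimilation.
The conditioning segment sits to the right of the focus bar, meaning the trigger follows the segment that changes — regressive assimilation.

regressive voicing assimilation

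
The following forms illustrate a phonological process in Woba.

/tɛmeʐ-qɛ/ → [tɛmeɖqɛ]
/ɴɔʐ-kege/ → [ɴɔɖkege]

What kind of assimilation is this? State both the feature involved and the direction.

The segment that alternates is /ʐ/, which surfaces as [ɖ] when adjacent to /q/.
/ʐ/ is a fricative while /q/ is a stop; the output [ɖ] is a stop, matching the trigger — so the feature that spreads is manner.
Place and voice are unchanged, so the assimilation is partial, not total.
The same holds elsewhere in the data: /ʐ/ → [ɖ] before /k/ (fricative → stop, matching a stop) — only manner changes, and always toward the following segment.
The trigger is the following segment, so the direction is regressive (anticipatory).

regressive manner assimilation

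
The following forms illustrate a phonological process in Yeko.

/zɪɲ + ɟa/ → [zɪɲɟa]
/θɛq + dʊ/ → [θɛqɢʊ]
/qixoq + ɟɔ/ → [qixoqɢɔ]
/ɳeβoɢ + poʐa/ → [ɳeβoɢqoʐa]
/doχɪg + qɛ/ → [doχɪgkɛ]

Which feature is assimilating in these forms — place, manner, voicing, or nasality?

place

Underlying /d/ is realised as [ɢ] next to /q/; /q/ itself does not change.
The change alveolar → uvular matches the place of the preceding /q/, identifying this as place assimilation.
The same holds elsewhere in the data: /ɟ/ → [ɢ] after /q/ (palatal → uvular, matching uvular); /p/ → [q] after /ɢ/ (bilabial → uvular, matching uvular); /q/ → [k] after /g/ (uvular → velar, matching velar) — only place changes, and always toward the preceding segment.
Nothing changes in [zɪɲɟa]: there the adjacent consonants already agree in place (/ɟ/ and /ɲ/ are both palatal), so this form is consistent with the same rule.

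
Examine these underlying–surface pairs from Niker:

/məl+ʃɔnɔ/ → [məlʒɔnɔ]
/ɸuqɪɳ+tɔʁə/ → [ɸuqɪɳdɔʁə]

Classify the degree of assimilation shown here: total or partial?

partial assimilation

Comparing underlying and surface forms, /ʃ/ → [ʒ] is the alternation; the neighbouring /l/ is constant.
The change voiceless → voiced matches the voicing of the preceding /l/, identifying this as voicing assimilation.
Place and manner are unchanged, so the assimilation is partial, not total.
Checking the remaining alternation: /t/ → [d] after /ɳ/ (voiceless → voiced, matching voiced) — only voicing changes, and always toward the preceding segment.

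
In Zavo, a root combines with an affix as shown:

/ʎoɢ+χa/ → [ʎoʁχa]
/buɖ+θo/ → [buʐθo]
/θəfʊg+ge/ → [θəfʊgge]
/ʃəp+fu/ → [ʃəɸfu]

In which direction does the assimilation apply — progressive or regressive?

Underlying /ɢ/ is realised as [ʁ] next to /χ/; /χ/ itself does not change.
/ɢ/ is a stop while /χ/ is a fricative; the output [ʁ] is a fricative, matching the trigger — so the feature that spreads is manner.
The other alternating forms pattern the same way: /ɖ/ → [ʐ] before /θ/ (stop → fricative, matching a fricative); /p/ → [ɸ] before /f/ (stop → fricative, matching a fricative) — only manner changes, and always toward the following segment.
No alternation appears in [θəfʊgge]: there the adjacent consonants already agree in manner (/g/ and /g/ are both stops), so this form is consistent with the same rule.
The trigger is the following segment, so the direction is regressive (anticipatory).

regressive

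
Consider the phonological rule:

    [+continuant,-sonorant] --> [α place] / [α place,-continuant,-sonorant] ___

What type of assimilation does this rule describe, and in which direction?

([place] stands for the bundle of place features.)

The shared variable α links the value of the place features (abbreviated [place]) on the target to the same value on the neighbouring segment, so place is the feature that assimilates.
Since the environment is written before the underscore, the trigger precedes the target; the direction is progressive.

progressive place assimilation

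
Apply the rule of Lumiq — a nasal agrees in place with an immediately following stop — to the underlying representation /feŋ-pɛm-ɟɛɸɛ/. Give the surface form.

The rule targets /ŋ/ (voiced velar nasal), which sits before the trigger /p/ (bilabial).
Changing only its place to bilabial gives [m] — the voiced bilabial nasal.
At the second juncture, /m/ likewise becomes [ɲ] adjacent to /ɟ/.

[fempɛɲɟɛɸɛ]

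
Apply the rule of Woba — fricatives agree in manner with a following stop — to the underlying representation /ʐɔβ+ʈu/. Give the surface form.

/β/ is a voiced bilabial fricative. The following trigger /ʈ/ is a stop, so /β/ must become a stop as well.
A voiced bilabial stop is [b], so the surface segment is [b].

[ʐɔbʈu]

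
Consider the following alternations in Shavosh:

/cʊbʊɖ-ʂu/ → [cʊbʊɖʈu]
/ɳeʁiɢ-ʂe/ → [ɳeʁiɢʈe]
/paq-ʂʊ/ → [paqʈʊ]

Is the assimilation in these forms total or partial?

partial assimilation

Comparing underlying and surface forms, /ʂ/ → [ʈ] is the alternation; the neighbouring /ɖ/ is constant.
The change fricative → stop matches the manner of the preceding /ɖ/, identifying this as manner assimilation.
Place and voice are unchanged, so the assimilation is partial, not total.
The same holds elsewhere in the data: /ʂ/ → [ʈ] after /ɢ/ (fricative → stop, matching a stop); /ʂ/ → [ʈ] after /q/ (fricative → stop, matching a stop) — only manner changes, and always toward the preceding segment.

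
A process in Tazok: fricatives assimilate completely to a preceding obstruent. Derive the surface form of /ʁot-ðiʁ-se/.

/ð/ is the segment targeted by the rule; it sits immediately after /t/, so it assimilates completely and surfaces as [t].
The same rule applies at the second boundary: /s/ → [ʁ] next to /ʁ/.

[ʁottiʁʁe]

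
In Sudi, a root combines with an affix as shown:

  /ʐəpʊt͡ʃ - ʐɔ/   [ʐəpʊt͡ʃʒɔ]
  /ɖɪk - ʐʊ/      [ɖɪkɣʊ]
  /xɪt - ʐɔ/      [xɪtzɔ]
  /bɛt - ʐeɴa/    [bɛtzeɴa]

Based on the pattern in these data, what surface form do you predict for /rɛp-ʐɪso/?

The data show progressive place assimilation: /ʐ/ → [ʒ] after /t͡ʃ/; /ʐ/ → [ɣ] after /k/; /ʐ/ → [z] after /t/. In each pair only place changes, matching the preceding consonant, while manner and voice stay constant.
/ʐ/ is a voiced retroflex fricative. The preceding trigger /p/ is bilabial, so /ʐ/ must become bilabial as well.
A voiced bilabial fricative is [β], so the surface segment is [β].

[rɛpβɪso]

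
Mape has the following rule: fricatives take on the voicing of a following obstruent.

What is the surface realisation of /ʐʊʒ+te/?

[ʐʊʃte]

/ʒ/ is a voiced postalveolar fricative. The following trigger /t/ is voiceless, so /ʒ/ must become voiceless as well.
A voiceless postalveolar fricative is [ʃ], so the surface segment is [ʃ].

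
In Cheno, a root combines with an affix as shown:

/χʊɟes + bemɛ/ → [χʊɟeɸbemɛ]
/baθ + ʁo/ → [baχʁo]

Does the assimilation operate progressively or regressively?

The segment that alternates is /s/, which surfaces as [ɸ] when adjacent to /b/.
The change alveolar → bilabial matches the place of the following /b/, identifying this as place assimilation.
The other alternating form patterns the same way: /θ/ → [χ] before /ʁ/ (dental → uvular, matching uvular) — only place changes, and always toward the following segment.
Since the segment that changes precedes the conditioning segment, the assimilation is regressive.

regressive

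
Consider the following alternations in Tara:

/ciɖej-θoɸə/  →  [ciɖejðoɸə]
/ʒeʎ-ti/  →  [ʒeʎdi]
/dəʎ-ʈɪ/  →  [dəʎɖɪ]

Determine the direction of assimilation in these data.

progressive

The segment that alternates is /θ/, which surfaces as [ð] when adjacent to /j/.
/θ/ is voiceless while /j/ is voiced; the output [ð] is voiced, matching the trigger — so the feature that spreads is voicing.
The same holds elsewhere in the data: /t/ → [d] after /ʎ/ (voiceless → voiced, matching voiced); /ʈ/ → [ɖ] after /ʎ/ (voiceless → voiced, matching voiced) — only voicing changes, and always toward the preceding segment.
The trigger is the preceding segment, so the direction is progressive (perseverative).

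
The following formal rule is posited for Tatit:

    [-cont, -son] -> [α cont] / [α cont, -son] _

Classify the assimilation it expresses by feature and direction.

The rule copies [cont] (continuancy) from the environment onto the target stops; since [±cont] encodes the stop/fricative manner contrast, the assimilating dimension is manner.
Since the environment is written before the underscore, the trigger precedes the target; the direction is progressive.

progressive manner assimilation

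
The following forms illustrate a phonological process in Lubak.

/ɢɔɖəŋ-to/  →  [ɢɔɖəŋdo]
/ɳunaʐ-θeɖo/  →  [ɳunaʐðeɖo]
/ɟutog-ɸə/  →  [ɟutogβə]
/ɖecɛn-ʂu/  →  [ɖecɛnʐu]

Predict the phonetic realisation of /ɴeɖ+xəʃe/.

[ɴeɖɣəʃe]

The data show progressive voicing assimilation: /t/ → [d] after /ŋ/; /θ/ → [ð] after /ʐ/; /ɸ/ → [β] after /g/; /ʂ/ → [ʐ] after /n/. In each pair only voicing changes, matching the preceding consonant, while place and manner stay constant.
The rule targets /x/ (voiceless velar fricative), which sits after the trigger /ɖ/ (voiced).
A voiced velar fricative is [ɣ], so the surface segment is [ɣ].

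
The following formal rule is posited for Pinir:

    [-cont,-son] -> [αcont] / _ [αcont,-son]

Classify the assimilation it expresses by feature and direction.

The rule copies [cont] (continuancy) from the environment onto the target stops; since [±cont] encodes the stop/fricative manner contrast, the assimilating dimension is manner.
The conditioning segment sits to the right of the focus bar, meaning the trigger follows the segment that changes — regressive assimilation.

regressive manner assimilation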